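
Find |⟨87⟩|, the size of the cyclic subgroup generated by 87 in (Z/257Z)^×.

256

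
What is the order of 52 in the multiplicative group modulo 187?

10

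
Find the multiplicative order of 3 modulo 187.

80

The order of 3 must divide φ(187) = φ(11·17) = (11−1)·(17−1) = 10·16 = 160 = 2^5 · 5.
Divisors of 160: 1, 2, 4, 5, 8, 10, 16, 20, 32, 40, 80, 160.
Check 3^d mod 187 for each divisor in increasing order:
3^1 ≡ 3 (mod 187)
3^2 ≡ 9 (mod 187)
3^4 ≡ 81 (mod 187)
3^5 ≡ 56 (mod 187)
3^8 ≡ 16 (mod 187)
3^10 ≡ 144 (mod 187)
3^16 ≡ 69 (mod 187)
3^20 ≡ 166 (mod 187)
3^32 ≡ 86 (mod 187)
3^40 ≡ 67 (mod 187)
3^80 ≡ 1 (mod 187) ✓
The smallest such exponent is 80, so the order of 3 is 80.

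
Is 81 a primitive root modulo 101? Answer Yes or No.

φ(101) = 101 − 1 = 100 = 2^2 · 5^2.
Test 81^(100/q) mod 101 for each prime factor q of 100:
81^50 ≡ 1 (mod 101)  [q = 2: ≡ 1 ✗]
81^20 ≡ 95 (mod 101)  [q = 5: ≢ 1 ✓]
81^50 ≡ 1 shows ord(81) | 50, strictly less than φ(101); not a primitive root.

No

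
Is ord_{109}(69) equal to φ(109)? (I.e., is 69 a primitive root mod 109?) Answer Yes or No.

Yes

φ(109) = 109 − 1 = 108 = 2^2 · 3^3.
69 is a primitive root mod 109 iff 69^(φ(109)/q) ≢ 1 for every prime q | φ(109), i.e. q ∈ {2, 3}.
69^54 ≡ 108 (mod 109)  [q = 2: ≢ 1 ✓]
69^36 ≡ 63 (mod 109)  [q = 3: ≢ 1 ✓]
None equal 1, so ord_109(69) = 108: 69 is a primitive root.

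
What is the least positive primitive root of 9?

φ(9) = φ(3^2) = 3·(3−1) = 6 = 2 · 3.
Test candidates g = 2, 3, … against the prime factors q ∈ {2, 3} of φ(9): g is a generator iff g^(6/q) ≢ 1 for every such q.
g = 2: 2^3 ≡ 8; 2^2 ≡ 4 — none is 1, so 2 is a primitive root.
Hence the least primitive root of 9 is 2.

2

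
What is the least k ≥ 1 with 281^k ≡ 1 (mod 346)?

172

Since 281 ∈ (Z/346Z)^×, its order divides φ(346) = φ(2)·φ(173) = 1·172 = 172 = 2^2 · 43.
Divisors of 172: 1, 2, 4, 43, 86, 172.
Check 281^d mod 346 for each divisor in increasing order:
281^1 ≡ 281
281^2 ≡ 73
281^4 ≡ 139
281^43 ≡ 93
281^86 ≡ 345
281^172 ≡ 1
So ord_346(281) = 172.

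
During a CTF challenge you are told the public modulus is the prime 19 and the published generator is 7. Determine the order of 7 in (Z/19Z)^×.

3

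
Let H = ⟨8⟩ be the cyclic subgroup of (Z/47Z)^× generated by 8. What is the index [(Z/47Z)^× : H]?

2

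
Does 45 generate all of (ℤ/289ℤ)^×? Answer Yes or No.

Yes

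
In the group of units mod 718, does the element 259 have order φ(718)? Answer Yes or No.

Yes

φ(718) = φ(2)·φ(359) = 1·358 = 358 = 2 · 179.
Test 259^(358/q) mod 718 for each prime factor q of 358:
259^179 ≡ 717 (mod 718)  [q = 2: ≢ 1 ✓]
259^2 ≡ 307 (mod 718)  [q = 179: ≢ 1 ✓]
All checks pass, so 259 has order 358 and is a primitive root modulo 718.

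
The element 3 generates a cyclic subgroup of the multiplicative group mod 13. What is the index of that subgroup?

The order of 3 must divide φ(13) = 13 − 1 = 12 = 2^2 · 3.
Divisors of 12: 1, 2, 3, 4, 6, 12.
Check 3^d mod 13 for each divisor in increasing order:
3^1 ≡ 3 (mod 13)
3^2 ≡ 9 (mod 13)
3^3 ≡ 1 (mod 13) ✓
So ord_13(3) = 3, hence |⟨3⟩| = 3.
Index = |(Z/13Z)^×| / |⟨3⟩| = 12 / 3 = 4.

4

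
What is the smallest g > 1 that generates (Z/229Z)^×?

6

φ(229) = 229 − 1 = 228 = 2^2 · 3 · 19.
g is a primitive root iff g^(228/q) ≢ 1 (mod 229) for each prime q ∈ {2, 3, 19}.
g = 2: 2^114 ≡ 228; 2^76 ≡ 1 — hits 1, so not a primitive root.
g = 3: 3^114 ≡ 1 — hits 1, so not a primitive root.
g = 4: 4^114 ≡ 1 — hits 1, so not a primitive root.
g = 5: 5^114 ≡ 1 — hits 1, so not a primitive root.
g = 6: 6^114 ≡ 228; 6^76 ≡ 134; 6^12 ≡ 165 — none is 1, so 6 is a primitive root.
So 6 is the smallest generator of (Z/229Z)^×.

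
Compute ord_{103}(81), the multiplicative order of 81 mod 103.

By Lagrange's theorem, ord_103(81) divides φ(103) = 103 − 1 = 102 = 2 · 3 · 17.
Divisors of 102: 1, 2, 3, 6, 17, 34, 51, 102.
Test each divisor d:
81^1 ≡ 81 (mod 103)
81^2 ≡ 72 (mod 103)
81^3 ≡ 64 (mod 103)
81^6 ≡ 79 (mod 103)
81^17 ≡ 1 (mod 103) ✓
Therefore the multiplicative order of 81 modulo 103 is 17.

17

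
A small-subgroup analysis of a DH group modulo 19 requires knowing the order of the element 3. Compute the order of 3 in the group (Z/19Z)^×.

ord(3) | φ(19) = 19 − 1 = 18 = 2 · 3^2.
Divisors of 18: 1, 2, 3, 6, 9, 18.
Evaluate successive powers at the divisors of 18:
3^1 ≡ 3 (mod 19)
3^2 ≡ 9 (mod 19)
3^3 ≡ 8 (mod 19)
3^6 ≡ 7 (mod 19)
3^9 ≡ 18 (mod 19)
3^18 ≡ 1 (mod 19) ✓
Hence ord(3) = 18.

18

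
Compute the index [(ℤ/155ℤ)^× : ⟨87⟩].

10

The order of 87 must divide φ(155) = φ(5·31) = (5−1)·(31−1) = 4·30 = 120 = 2^3 · 3 · 5.
Divisors of 120: 1, 2, 3, 4, 5, 6, 8, 10, 12, 15, 20, 24, 30, 40, 60, 120.
Evaluate successive powers at the divisors of 120:
87^1 ≡ 87
87^2 ≡ 129
87^3 ≡ 63
87^4 ≡ 56
87^5 ≡ 67
87^6 ≡ 94
87^8 ≡ 36
87^10 ≡ 149
87^12 ≡ 1
The order of 87 is 12, so the subgroup it generates has 12 elements.
Index = |(Z/155Z)^×| / |⟨87⟩| = 120 / 12 = 10.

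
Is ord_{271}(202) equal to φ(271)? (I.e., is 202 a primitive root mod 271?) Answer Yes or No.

No

φ(271) = 271 − 1 = 270 = 2 · 3^3 · 5.
An element g generates (Z/271Z)^× iff g^(270/q) ≢ 1 (mod 271) for each prime q ∈ {2, 3, 5}.
202^135 ≡ 270 (mod 271)  [q = 2: ≢ 1 ✓]
202^90 ≡ 1 (mod 271)  [q = 3: ≡ 1 ✗]
202^54 ≡ 100 (mod 271)  [q = 5: ≢ 1 ✓]
202^90 ≡ 1 shows ord(202) | 90, strictly less than φ(271); not a primitive root.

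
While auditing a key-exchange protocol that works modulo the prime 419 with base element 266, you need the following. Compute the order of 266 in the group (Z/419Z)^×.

209

Since 266 ∈ (Z/419Z)^×, its order divides φ(419) = 419 − 1 = 418 = 2 · 11 · 19.
Divisors of 418: 1, 2, 11, 19, 22, 38, 209, 418.
Compute 266^d (mod 419) for the divisors d until we hit 1:
266^1 ≡ 266 (mod 419)
266^2 ≡ 364 (mod 419)
266^11 ≡ 7 (mod 419)
266^19 ≡ 169 (mod 419)
266^22 ≡ 49 (mod 419)
266^38 ≡ 69 (mod 419)
266^209 ≡ 1 (mod 419) ✓
Therefore the multiplicative order of 266 modulo 419 is 209.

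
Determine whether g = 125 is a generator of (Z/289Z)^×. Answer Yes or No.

Yes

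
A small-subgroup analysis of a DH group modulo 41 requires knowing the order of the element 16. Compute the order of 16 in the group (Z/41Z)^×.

5

Since 16 ∈ (Z/41Z)^×, its order divides φ(41) = 41 − 1 = 40 = 2^3 · 5.
Divisors of 40: 1, 2, 4, 5, 8, 10, 20, 40.
Evaluate successive powers at the divisors of 40:
16^1 ≡ 16 (mod 41)
16^2 ≡ 10 (mod 41)
16^4 ≡ 18 (mod 41)
16^5 ≡ 1 (mod 41) ✓
So ord_41(16) = 5.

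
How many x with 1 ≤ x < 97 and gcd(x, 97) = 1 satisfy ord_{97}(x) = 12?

4

φ(97) = 97 − 1 = 96 = 2^5 · 3.
Since (Z/97Z)^× is cyclic of order 96, the number of elements of order d is φ(d) when d | 96 and 0 otherwise.
12 = 2^2 · 3 divides 96, and φ(12) = 4.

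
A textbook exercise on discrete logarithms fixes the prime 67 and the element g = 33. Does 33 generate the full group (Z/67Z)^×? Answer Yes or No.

No

φ(67) = 67 − 1 = 66 = 2 · 3 · 11.
33 is a primitive root mod 67 iff 33^(φ(67)/q) ≢ 1 for every prime q | φ(67), i.e. q ∈ {2, 3, 11}.
33^33 ≡ 1 (mod 67)  [q = 2: ≡ 1 ✗]
33^22 ≡ 29 (mod 67)  [q = 3: ≢ 1 ✓]
33^6 ≡ 22 (mod 67)  [q = 11: ≢ 1 ✓]
33^33 ≡ 1 shows ord(33) | 33, strictly less than φ(67); not a primitive root.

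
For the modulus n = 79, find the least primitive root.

3

φ(79) = 79 − 1 = 78 = 2 · 3 · 13.
g is a primitive root iff g^(78/q) ≢ 1 (mod 79) for each prime q ∈ {2, 3, 13}.
g = 2: 2^39 ≡ 1 — hits 1, so not a primitive root.
g = 3: 3^39 ≡ 78; 3^26 ≡ 23; 3^6 ≡ 18 — none is 1, so 3 is a primitive root.
So 3 is the smallest generator of (Z/79Z)^×.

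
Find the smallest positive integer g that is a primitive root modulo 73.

5

φ(73) = 73 − 1 = 72 = 2^3 · 3^2.
g is a primitive root iff g^(72/q) ≢ 1 (mod 73) for each prime q ∈ {2, 3}.
g = 2: 2^36 ≡ 1 — hits 1, so not a primitive root.
g = 3: 3^36 ≡ 1 — hits 1, so not a primitive root.
g = 4: 4^36 ≡ 1 — hits 1, so not a primitive root.
g = 5: 5^36 ≡ 72; 5^24 ≡ 8 — none is 1, so 5 is a primitive root.
The smallest primitive root modulo 73 is 5.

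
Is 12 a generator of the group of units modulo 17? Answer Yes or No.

Yes

φ(17) = 17 − 1 = 16 = 2^4.
12 is a primitive root mod 17 iff 12^(φ(17)/q) ≢ 1 for every prime q | φ(17), i.e. q ∈ {2}.
12^8 ≡ 16 (mod 17)  [q = 2: ≢ 1 ✓]
All checks pass, so 12 has order 16 and is a primitive root modulo 17.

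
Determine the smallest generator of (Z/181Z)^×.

2

φ(181) = 181 − 1 = 180 = 2^2 · 3^2 · 5.
g is a primitive root iff g^(180/q) ≢ 1 (mod 181) for each prime q ∈ {2, 3, 5}.
g = 2: 2^90 ≡ 180; 2^60 ≡ 48; 2^36 ≡ 59 — none is 1, so 2 is a primitive root.
So 2 is the smallest generator of (Z/181Z)^×.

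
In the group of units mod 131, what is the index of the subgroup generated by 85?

The order of 85 must divide φ(131) = 131 − 1 = 130 = 2 · 5 · 13.
Divisors of 130: 1, 2, 5, 10, 13, 26, 65, 130.
Check 85^d mod 131 for each divisor in increasing order:
85^1 ≡ 85 (mod 131)
85^2 ≡ 20 (mod 131)
85^5 ≡ 71 (mod 131)
85^10 ≡ 63 (mod 131)
85^13 ≡ 73 (mod 131)
85^26 ≡ 89 (mod 131)
85^65 ≡ 130 (mod 131)
85^130 ≡ 1 (mod 131) ✓
Thus |⟨85⟩| = ord(85) = 130.
Index = |(Z/131Z)^×| / |⟨85⟩| = 130 / 130 = 1.

1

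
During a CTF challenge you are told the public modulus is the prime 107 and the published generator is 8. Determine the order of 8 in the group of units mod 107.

106

Since 8 ∈ (Z/107Z)^×, its order divides φ(107) = 107 − 1 = 106 = 2 · 53.
Divisors of 106: 1, 2, 53, 106.
Check 8^d mod 107 for each divisor in increasing order:
8^1 ≡ 8 (mod 107)
8^2 ≡ 64 (mod 107)
8^53 ≡ 106 (mod 107)
8^106 ≡ 1 (mod 107) ✓
Hence ord(8) = 106.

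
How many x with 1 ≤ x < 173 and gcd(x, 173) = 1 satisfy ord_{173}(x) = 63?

0

φ(173) = 173 − 1 = 172 = 2^2 · 43.
(Z/173Z)^× is cyclic (|G| = 172); a cyclic group of order m has exactly φ(d) elements of each order d | m, and none otherwise.
63 does not divide 172, so no element of (Z/173Z)^× has order 63.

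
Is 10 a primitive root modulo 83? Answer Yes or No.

No

φ(83) = 83 − 1 = 82 = 2 · 41.
An element g generates (Z/83Z)^× iff g^(82/q) ≢ 1 (mod 83) for each prime q ∈ {2, 41}.
10^41 ≡ 1 (mod 83)  [q = 2: ≡ 1 ✗]
10^2 ≡ 17 (mod 83)  [q = 41: ≢ 1 ✓]
Since 10^41 ≡ 1, the order of 10 divides 41 < 82, so 10 is not a primitive root.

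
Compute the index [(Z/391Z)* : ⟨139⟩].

22

ord(139) | φ(391) = φ(17·23) = (17−1)·(23−1) = 16·22 = 352 = 2^5 · 11.
Divisors of 352: 1, 2, 4, 8, 11, 16, 22, 32, 44, 88, 176, 352.
Check 139^d mod 391 for each divisor in increasing order:
139^1 ≡ 139
139^2 ≡ 162
139^4 ≡ 47
139^8 ≡ 254
139^11 ≡ 24
139^16 ≡ 1
Thus |⟨139⟩| = ord(139) = 16.
[(Z/391Z)^× : ⟨139⟩] = 352/16 = 22.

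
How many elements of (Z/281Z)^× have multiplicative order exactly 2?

1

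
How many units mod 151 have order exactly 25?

20

φ(151) = 151 − 1 = 150 = 2 · 3 · 5^2.
In a cyclic group of order 150, there are φ(d) elements of order d for each divisor d of 150, and zero for non-divisors.
25 = 5^2 divides 150, and φ(25) = 20.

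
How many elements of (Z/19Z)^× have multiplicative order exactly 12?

φ(19) = 19 − 1 = 18 = 2 · 3^2.
Since (Z/19Z)^× is cyclic of order 18, the number of elements of order d is φ(d) when d | 18 and 0 otherwise.
Here 18 is not a multiple of 12, so there are no elements of order 12.

0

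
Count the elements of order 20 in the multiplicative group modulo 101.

8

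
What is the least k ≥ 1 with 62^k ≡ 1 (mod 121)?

Since 62 ∈ (Z/121Z)^×, its order divides φ(121) = φ(11^2) = 11·(11−1) = 110 = 2 · 5 · 11.
Divisors of 110: 1, 2, 5, 10, 11, 22, 55, 110.
Compute 62^d (mod 121) for the divisors d until we hit 1:
62^1 ≡ 62
62^2 ≡ 93
62^5 ≡ 87
62^10 ≡ 67
62^11 ≡ 40
62^22 ≡ 27
62^55 ≡ 120
62^110 ≡ 1
The smallest such exponent is 110, so the order of 62 is 110.

110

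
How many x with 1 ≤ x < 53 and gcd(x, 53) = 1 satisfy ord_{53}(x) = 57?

0

φ(53) = 53 − 1 = 52 = 2^2 · 13.
(Z/53Z)^× is cyclic (|G| = 52); a cyclic group of order m has exactly φ(d) elements of each order d | m, and none otherwise.
Here 52 is not a multiple of 57, so there are no elements of order 57.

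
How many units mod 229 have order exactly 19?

φ(229) = 229 − 1 = 228 = 2^2 · 3 · 19.
In a cyclic group of order 228, there are φ(d) elements of order d for each divisor d of 228, and zero for non-divisors.
19 | 228, and φ(19) = 19 − 1 = 18.

18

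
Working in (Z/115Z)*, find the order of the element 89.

The order of 89 must divide φ(115) = φ(5·23) = (5−1)·(23−1) = 4·22 = 88 = 2^3 · 11.
Divisors of 88: 1, 2, 4, 8, 11, 22, 44, 88.
Test each divisor d:
89^1 ≡ 89 (mod 115)
89^2 ≡ 101 (mod 115)
89^4 ≡ 81 (mod 115)
89^8 ≡ 6 (mod 115)
89^11 ≡ 114 (mod 115)
89^22 ≡ 1 (mod 115) ✓
Hence ord(89) = 22.

22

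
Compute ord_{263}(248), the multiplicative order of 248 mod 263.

ord(248) | φ(263) = 263 − 1 = 262 = 2 · 131.
Divisors of 262: 1, 2, 131, 262.
Check 248^d mod 263 for each divisor in increasing order:
248^1 ≡ 248
248^2 ≡ 225
248^131 ≡ 1
Therefore the multiplicative order of 248 modulo 263 is 131.

131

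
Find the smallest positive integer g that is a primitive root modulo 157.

5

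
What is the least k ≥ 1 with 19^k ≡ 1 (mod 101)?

The order of 19 must divide φ(101) = 101 − 1 = 100 = 2^2 · 5^2.
Divisors of 100: 1, 2, 4, 5, 10, 20, 25, 50, 100.
Compute 19^d (mod 101) for the divisors d until we hit 1:
19^1 ≡ 19 (mod 101)
19^2 ≡ 58 (mod 101)
19^4 ≡ 31 (mod 101)
19^5 ≡ 84 (mod 101)
19^10 ≡ 87 (mod 101)
19^20 ≡ 95 (mod 101)
19^25 ≡ 1 (mod 101) ✓
Hence ord(19) = 25.

25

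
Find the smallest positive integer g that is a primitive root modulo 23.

φ(23) = 23 − 1 = 22 = 2 · 11.
g is a primitive root iff g^(22/q) ≢ 1 (mod 23) for each prime q ∈ {2, 11}.
g = 2: 2^11 ≡ 1 — hits 1, so not a primitive root.
g = 3: 3^11 ≡ 1 — hits 1, so not a primitive root.
g = 4: 4^11 ≡ 1 — hits 1, so not a primitive root.
g = 5: 5^11 ≡ 22; 5^2 ≡ 2 — none is 1, so 5 is a primitive root.
The smallest primitive root modulo 23 is 5.

5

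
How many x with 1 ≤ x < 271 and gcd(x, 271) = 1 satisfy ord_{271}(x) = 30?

φ(271) = 271 − 1 = 270 = 2 · 3^3 · 5.
Since (Z/271Z)^× is cyclic of order 270, the number of elements of order d is φ(d) when d | 270 and 0 otherwise.
30 = 2 · 3 · 5 divides 270, and φ(30) = 8.

8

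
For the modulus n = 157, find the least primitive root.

5

φ(157) = 157 − 1 = 156 = 2^2 · 3 · 13.
Test candidates g = 2, 3, … against the prime factors q ∈ {2, 3, 13} of φ(157): g is a generator iff g^(156/q) ≢ 1 for every such q.
g = 2: 2^78 ≡ 156; 2^52 ≡ 1 — hits 1, so not a primitive root.
g = 3: 3^78 ≡ 1 — hits 1, so not a primitive root.
g = 4: 4^78 ≡ 1 — hits 1, so not a primitive root.
g = 5: 5^78 ≡ 156; 5^52 ≡ 12; 5^12 ≡ 130 — none is 1, so 5 is a primitive root.
The smallest primitive root modulo 157 is 5.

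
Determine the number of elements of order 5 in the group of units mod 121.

φ(121) = φ(11^2) = 11·(11−1) = 110 = 2 · 5 · 11.
In a cyclic group of order 110, there are φ(d) elements of order d for each divisor d of 110, and zero for non-divisors.
5 | 110, and φ(5) = 5 − 1 = 4.

4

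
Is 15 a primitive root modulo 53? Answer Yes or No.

φ(53) = 53 − 1 = 52 = 2^2 · 13.
Test 15^(52/q) mod 53 for each prime factor q of 52:
15^26 ≡ 1 (mod 53)  [q = 2: ≡ 1 ✗]
15^4 ≡ 10 (mod 53)  [q = 13: ≢ 1 ✓]
Since 15^26 ≡ 1, the order of 15 divides 26 < 52, so 15 is not a primitive root.

No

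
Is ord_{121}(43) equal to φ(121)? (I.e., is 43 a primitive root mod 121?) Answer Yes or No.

No

φ(121) = φ(11^2) = 11·(11−1) = 110 = 2 · 5 · 11.
Test 43^(110/q) mod 121 for each prime factor q of 110:
43^55 ≡ 120 (mod 121)  [q = 2: ≢ 1 ✓]
43^22 ≡ 1 (mod 121)  [q = 5: ≡ 1 ✗]
43^10 ≡ 45 (mod 121)  [q = 11: ≢ 1 ✓]
Since 43^22 ≡ 1, the order of 43 divides 22 < 110, so 43 is not a primitive root.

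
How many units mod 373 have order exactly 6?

φ(373) = 373 − 1 = 372 = 2^2 · 3 · 31.
In a cyclic group of order 372, there are φ(d) elements of order d for each divisor d of 372, and zero for non-divisors.
6 = 2 · 3 divides 372, and φ(6) = 2.

2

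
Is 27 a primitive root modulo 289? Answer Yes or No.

φ(289) = φ(17^2) = 17·(17−1) = 272 = 2^4 · 17.
An element g generates (Z/289Z)^× iff g^(272/q) ≢ 1 (mod 289) for each prime q ∈ {2, 17}.
27^136 ≡ 288 (mod 289)  [q = 2: ≢ 1 ✓]
27^16 ≡ 222 (mod 289)  [q = 17: ≢ 1 ✓]
None equal 1, so ord_289(27) = 272: 27 is a primitive root.

Yes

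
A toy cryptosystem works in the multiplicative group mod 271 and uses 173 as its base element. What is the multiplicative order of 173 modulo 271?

90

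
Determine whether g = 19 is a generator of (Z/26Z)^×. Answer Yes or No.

φ(26) = φ(2)·φ(13) = 1·12 = 12 = 2^2 · 3.
An element g generates (Z/26Z)^× iff g^(12/q) ≢ 1 (mod 26) for each prime q ∈ {2, 3}.
19^6 ≡ 25 (mod 26)  [q = 2: ≢ 1 ✓]
19^4 ≡ 9 (mod 26)  [q = 3: ≢ 1 ✓]
None equal 1, so ord_26(19) = 12: 19 is a primitive root.

Yes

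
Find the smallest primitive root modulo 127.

3

φ(127) = 127 − 1 = 126 = 2 · 3^2 · 7.
g is a primitive root iff g^(126/q) ≢ 1 (mod 127) for each prime q ∈ {2, 3, 7}.
g = 2: 2^63 ≡ 1 — hits 1, so not a primitive root.
g = 3: 3^63 ≡ 126; 3^42 ≡ 107; 3^18 ≡ 4 — none is 1, so 3 is a primitive root.
So 3 is the smallest generator of (Z/127Z)^×.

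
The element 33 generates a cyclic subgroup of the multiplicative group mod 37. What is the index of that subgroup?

By Lagrange's theorem, ord_37(33) divides φ(37) = 37 − 1 = 36 = 2^2 · 3^2.
Divisors of 36: 1, 2, 3, 4, 6, 9, 12, 18, 36.
Test each divisor d:
33^1 ≡ 33 (mod 37)
33^2 ≡ 16 (mod 37)
33^3 ≡ 10 (mod 37)
33^4 ≡ 34 (mod 37)
33^6 ≡ 26 (mod 37)
33^9 ≡ 1 (mod 37) ✓
The order of 33 is 9, so the subgroup it generates has 9 elements.
The index is φ(37) / ord(33) = 36 / 9 = 4.

4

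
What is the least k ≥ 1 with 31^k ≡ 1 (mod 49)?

ord(31) | φ(49) = φ(7^2) = 7·(7−1) = 42 = 2 · 3 · 7.
Divisors of 42: 1, 2, 3, 6, 7, 14, 21, 42.
Test each divisor d:
31^1 ≡ 31
31^2 ≡ 30
31^3 ≡ 48
31^6 ≡ 1
Hence ord(31) = 6.

6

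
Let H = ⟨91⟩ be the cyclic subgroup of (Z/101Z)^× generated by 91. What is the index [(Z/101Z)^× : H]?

By Lagrange's theorem, ord_101(91) divides φ(101) = 101 − 1 = 100 = 2^2 · 5^2.
Divisors of 100: 1, 2, 4, 5, 10, 20, 25, 50, 100.
Check 91^d mod 101 for each divisor in increasing order:
91^1 ≡ 91
91^2 ≡ 100
91^4 ≡ 1
Thus |⟨91⟩| = ord(91) = 4.
The index is φ(101) / ord(91) = 100 / 4 = 25.

25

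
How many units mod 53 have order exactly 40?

0

φ(53) = 53 − 1 = 52 = 2^2 · 13.
Since (Z/53Z)^× is cyclic of order 52, the number of elements of order d is φ(d) when d | 52 and 0 otherwise.
40 does not divide 52, so no element of (Z/53Z)^× has order 40.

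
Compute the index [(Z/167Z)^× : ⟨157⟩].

2

Since 157 ∈ (Z/167Z)^×, its order divides φ(167) = 167 − 1 = 166 = 2 · 83.
Divisors of 166: 1, 2, 83, 166.
Test each divisor d:
157^1 ≡ 157 (mod 167)
157^2 ≡ 100 (mod 167)
157^83 ≡ 1 (mod 167) ✓
The order of 157 is 83, so the subgroup it generates has 83 elements.
Index = |(Z/167Z)^×| / |⟨157⟩| = 166 / 83 = 2.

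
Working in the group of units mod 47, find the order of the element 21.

The order of 21 must divide φ(47) = 47 − 1 = 46 = 2 · 23.
Divisors of 46: 1, 2, 23, 46.
Test each divisor d:
21^1 ≡ 21 (mod 47)
21^2 ≡ 18 (mod 47)
21^23 ≡ 1 (mod 47) ✓
So ord_47(21) = 23.

23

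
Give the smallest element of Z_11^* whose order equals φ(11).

2

φ(11) = 11 − 1 = 10 = 2 · 5.
g is a primitive root iff g^(10/q) ≢ 1 (mod 11) for each prime q ∈ {2, 5}.
g = 2: 2^5 ≡ 10; 2^2 ≡ 4 — none is 1, so 2 is a primitive root.
Hence the least primitive root of 11 is 2.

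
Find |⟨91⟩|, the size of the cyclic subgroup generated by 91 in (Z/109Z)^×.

108

ord(91) | φ(109) = 109 − 1 = 108 = 2^2 · 3^3.
Divisors of 108: 1, 2, 3, 4, 6, 9, 12, 18, 27, 36, 54, 108.
Compute 91^d (mod 109) for the divisors d until we hit 1:
91^1 ≡ 91 (mod 109)
91^2 ≡ 106 (mod 109)
91^3 ≡ 54 (mod 109)
91^4 ≡ 9 (mod 109)
91^6 ≡ 82 (mod 109)
91^9 ≡ 68 (mod 109)
91^12 ≡ 75 (mod 109)
91^18 ≡ 46 (mod 109)
91^27 ≡ 76 (mod 109)
91^36 ≡ 45 (mod 109)
91^54 ≡ 108 (mod 109)
91^108 ≡ 1 (mod 109) ✓
Hence ord(91) = 108.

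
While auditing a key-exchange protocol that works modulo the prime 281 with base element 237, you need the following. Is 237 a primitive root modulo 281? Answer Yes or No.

Yes

φ(281) = 281 − 1 = 280 = 2^3 · 5 · 7.
An element g generates (Z/281Z)^× iff g^(280/q) ≢ 1 (mod 281) for each prime q ∈ {2, 5, 7}.
237^140 ≡ 280 (mod 281)  [q = 2: ≢ 1 ✓]
237^56 ≡ 86 (mod 281)  [q = 5: ≢ 1 ✓]
237^40 ≡ 109 (mod 281)  [q = 7: ≢ 1 ✓]
All checks pass, so 237 has order 280 and is a primitive root modulo 281.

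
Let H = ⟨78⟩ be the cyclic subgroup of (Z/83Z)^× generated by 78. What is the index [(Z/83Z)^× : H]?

2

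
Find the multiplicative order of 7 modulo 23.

22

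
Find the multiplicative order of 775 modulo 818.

136

The order of 775 must divide φ(818) = φ(2)·φ(409) = 1·408 = 408 = 2^3 · 3 · 17.
Divisors of 408: 1, 2, 3, 4, 6, 8, 12, 17, 24, 34, 51, 68, 102, 136, 204, 408.
Check 775^d mod 818 for each divisor in increasing order:
775^1 ≡ 775
775^2 ≡ 213
775^3 ≡ 657
775^4 ≡ 379
775^6 ≡ 563
775^8 ≡ 491
775^12 ≡ 403
775^17 ≡ 31
775^24 ≡ 445
775^34 ≡ 143
775^51 ≡ 343
775^68 ≡ 817
775^102 ≡ 675
775^136 ≡ 1
Therefore the multiplicative order of 775 modulo 818 is 136.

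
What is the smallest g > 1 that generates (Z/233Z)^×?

3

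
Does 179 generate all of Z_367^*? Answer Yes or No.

Yes

φ(367) = 367 − 1 = 366 = 2 · 3 · 61.
179 is a primitive root mod 367 iff 179^(φ(367)/q) ≢ 1 for every prime q | φ(367), i.e. q ∈ {2, 3, 61}.
179^183 ≡ 366 (mod 367)  [q = 2: ≢ 1 ✓]
179^122 ≡ 83 (mod 367)  [q = 3: ≢ 1 ✓]
179^6 ≡ 52 (mod 367)  [q = 61: ≢ 1 ✓]
None equal 1, so ord_367(179) = 366: 179 is a primitive root.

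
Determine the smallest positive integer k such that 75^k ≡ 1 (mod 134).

Since 75 ∈ (Z/134Z)^×, its order divides φ(134) = φ(2)·φ(67) = 1·66 = 66 = 2 · 3 · 11.
Divisors of 66: 1, 2, 3, 6, 11, 22, 33, 66.
Compute 75^d (mod 134) for the divisors d until we hit 1:
75^1 ≡ 75 (mod 134)
75^2 ≡ 131 (mod 134)
75^3 ≡ 43 (mod 134)
75^6 ≡ 107 (mod 134)
75^11 ≡ 133 (mod 134)
75^22 ≡ 1 (mod 134) ✓
The smallest such exponent is 22, so the order of 75 is 22.

22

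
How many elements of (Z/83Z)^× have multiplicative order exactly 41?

40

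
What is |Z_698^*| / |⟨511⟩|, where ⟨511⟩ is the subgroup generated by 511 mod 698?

3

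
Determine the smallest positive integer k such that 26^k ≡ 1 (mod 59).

By Lagrange's theorem, ord_59(26) divides φ(59) = 59 − 1 = 58 = 2 · 29.
Divisors of 58: 1, 2, 29, 58.
Evaluate successive powers at the divisors of 58:
26^1 ≡ 26 (mod 59)
26^2 ≡ 27 (mod 59)
26^29 ≡ 1 (mod 59) ✓
Therefore the multiplicative order of 26 modulo 59 is 29.

29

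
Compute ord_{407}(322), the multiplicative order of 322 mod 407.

15

The order of 322 must divide φ(407) = φ(11·37) = (11−1)·(37−1) = 10·36 = 360 = 2^3 · 3^2 · 5.
Divisors of 360: 1, 2, 3, 4, 5, 6, 8, 9, 10, 12, 15, 18, 20, 24, 30, 36, 40, 45, 60, 72, 90, 120, 180, 360.
Compute 322^d (mod 407) for the divisors d until we hit 1:
322^1 ≡ 322 (mod 407)
322^2 ≡ 306 (mod 407)
322^3 ≡ 38 (mod 407)
322^4 ≡ 26 (mod 407)
322^5 ≡ 232 (mod 407)
322^6 ≡ 223 (mod 407)
322^8 ≡ 269 (mod 407)
322^9 ≡ 334 (mod 407)
322^10 ≡ 100 (mod 407)
322^12 ≡ 75 (mod 407)
322^15 ≡ 1 (mod 407) ✓
The smallest such exponent is 15, so the order of 322 is 15.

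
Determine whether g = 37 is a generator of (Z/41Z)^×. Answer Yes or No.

No

φ(41) = 41 − 1 = 40 = 2^3 · 5.
It suffices to check that the order of 37 is not a proper divisor of 40: compute 37^(40/q) for q ∈ {2, 5}.
37^20 ≡ 1 (mod 41)  [q = 2: ≡ 1 ✗]
37^8 ≡ 18 (mod 41)  [q = 5: ≢ 1 ✓]
The check at q = 2 fails, so 37 generates a proper subgroup.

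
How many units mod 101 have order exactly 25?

20

φ(101) = 101 − 1 = 100 = 2^2 · 5^2.
(Z/101Z)^× is cyclic (|G| = 100); a cyclic group of order m has exactly φ(d) elements of each order d | m, and none otherwise.
25 = 5^2 divides 100, and φ(25) = 20.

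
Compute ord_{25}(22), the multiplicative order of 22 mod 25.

20

ord(22) | φ(25) = φ(5^2) = 5·(5−1) = 20 = 2^2 · 5.
Divisors of 20: 1, 2, 4, 5, 10, 20.
Test each divisor d:
22^1 ≡ 22
22^2 ≡ 9
22^4 ≡ 6
22^5 ≡ 7
22^10 ≡ 24
22^20 ≡ 1
So ord_25(22) = 20.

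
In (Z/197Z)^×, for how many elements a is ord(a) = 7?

φ(197) = 197 − 1 = 196 = 2^2 · 7^2.
Since (Z/197Z)^× is cyclic of order 196, the number of elements of order d is φ(d) when d | 196 and 0 otherwise.
7 | 196, and φ(7) = 7 − 1 = 6.

6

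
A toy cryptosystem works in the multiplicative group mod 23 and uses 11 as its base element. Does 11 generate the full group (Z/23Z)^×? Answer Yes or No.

Yes

φ(23) = 23 − 1 = 22 = 2 · 11.
11 is a primitive root mod 23 iff 11^(φ(23)/q) ≢ 1 for every prime q | φ(23), i.e. q ∈ {2, 11}.
11^11 ≡ 22 (mod 23)  [q = 2: ≢ 1 ✓]
11^2 ≡ 6 (mod 23)  [q = 11: ≢ 1 ✓]
None equal 1, so ord_23(11) = 22: 11 is a primitive root.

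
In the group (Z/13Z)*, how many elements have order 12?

φ(13) = 13 − 1 = 12 = 2^2 · 3.
Since (Z/13Z)^× is cyclic of order 12, the number of elements of order d is φ(d) when d | 12 and 0 otherwise.
12 = 2^2 · 3 divides 12, and φ(12) = 4.

4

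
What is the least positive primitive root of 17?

3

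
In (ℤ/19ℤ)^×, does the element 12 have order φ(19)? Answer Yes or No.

No

φ(19) = 19 − 1 = 18 = 2 · 3^2.
An element g generates (Z/19Z)^× iff g^(18/q) ≢ 1 (mod 19) for each prime q ∈ {2, 3}.
12^9 ≡ 18 (mod 19)  [q = 2: ≢ 1 ✓]
12^6 ≡ 1 (mod 19)  [q = 3: ≡ 1 ✗]
Since 12^6 ≡ 1, the order of 12 divides 6 < 18, so 12 is not a primitive root.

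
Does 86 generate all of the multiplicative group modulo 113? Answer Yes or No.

Yes

φ(113) = 113 − 1 = 112 = 2^4 · 7.
An element g generates (Z/113Z)^× iff g^(112/q) ≢ 1 (mod 113) for each prime q ∈ {2, 7}.
86^56 ≡ 112 (mod 113)  [q = 2: ≢ 1 ✓]
86^16 ≡ 16 (mod 113)  [q = 7: ≢ 1 ✓]
None equal 1, so ord_113(86) = 112: 86 is a primitive root.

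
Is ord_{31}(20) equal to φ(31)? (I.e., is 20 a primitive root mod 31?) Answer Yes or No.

φ(31) = 31 − 1 = 30 = 2 · 3 · 5.
Test 20^(30/q) mod 31 for each prime factor q of 30:
20^15 ≡ 1 (mod 31)  [q = 2: ≡ 1 ✗]
20^10 ≡ 5 (mod 31)  [q = 3: ≢ 1 ✓]
20^6 ≡ 4 (mod 31)  [q = 5: ≢ 1 ✓]
Since 20^15 ≡ 1, the order of 20 divides 15 < 30, so 20 is not a primitive root.

No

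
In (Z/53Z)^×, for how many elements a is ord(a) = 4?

φ(53) = 53 − 1 = 52 = 2^2 · 13.
(Z/53Z)^× is cyclic (|G| = 52); a cyclic group of order m has exactly φ(d) elements of each order d | m, and none otherwise.
4 = 2^2 divides 52, and φ(4) = 2.

2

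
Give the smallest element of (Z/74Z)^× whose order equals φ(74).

φ(74) = φ(2)·φ(37) = 1·36 = 36 = 2^2 · 3^2.
g is a primitive root iff g^(36/q) ≢ 1 (mod 74) for each prime q ∈ {2, 3}.
g = 2: gcd(2, 74) = 2 > 1, not a unit — skip.
g = 3: 3^18 ≡ 1 — hits 1, so not a primitive root.
g = 4: gcd(4, 74) = 2 > 1, not a unit — skip.
g = 5: 5^18 ≡ 73; 5^12 ≡ 47 — none is 1, so 5 is a primitive root.
The smallest primitive root modulo 74 is 5.

5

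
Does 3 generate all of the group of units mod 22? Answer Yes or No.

φ(22) = φ(2)·φ(11) = 1·10 = 10 = 2 · 5.
Test 3^(10/q) mod 22 for each prime factor q of 10:
3^5 ≡ 1 (mod 22)  [q = 2: ≡ 1 ✗]
3^2 ≡ 9 (mod 22)  [q = 5: ≢ 1 ✓]
Since 3^5 ≡ 1, the order of 3 divides 5 < 10, so 3 is not a primitive root.

No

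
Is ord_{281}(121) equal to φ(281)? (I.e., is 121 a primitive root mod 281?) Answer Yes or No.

No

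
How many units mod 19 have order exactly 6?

2

φ(19) = 19 − 1 = 18 = 2 · 3^2.
Since (Z/19Z)^× is cyclic of order 18, the number of elements of order d is φ(d) when d | 18 and 0 otherwise.
6 = 2 · 3 divides 18, and φ(6) = 2.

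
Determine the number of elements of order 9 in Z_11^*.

0

φ(11) = 11 − 1 = 10 = 2 · 5.
Since (Z/11Z)^× is cyclic of order 10, the number of elements of order d is φ(d) when d | 10 and 0 otherwise.
9 does not divide 10, so no element of (Z/11Z)^× has order 9.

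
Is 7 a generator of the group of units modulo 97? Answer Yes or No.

Yes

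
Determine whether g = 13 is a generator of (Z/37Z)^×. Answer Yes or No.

φ(37) = 37 − 1 = 36 = 2^2 · 3^2.
It suffices to check that the order of 13 is not a proper divisor of 36: compute 13^(36/q) for q ∈ {2, 3}.
13^18 ≡ 36 (mod 37)  [q = 2: ≢ 1 ✓]
13^12 ≡ 10 (mod 37)  [q = 3: ≢ 1 ✓]
Every test exponent gives a nontrivial residue, hence 13 generates the full group.

Yes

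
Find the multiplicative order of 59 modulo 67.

11

By Lagrange's theorem, ord_67(59) divides φ(67) = 67 − 1 = 66 = 2 · 3 · 11.
Divisors of 66: 1, 2, 3, 6, 11, 22, 33, 66.
Check 59^d mod 67 for each divisor in increasing order:
59^1 ≡ 59 (mod 67)
59^2 ≡ 64 (mod 67)
59^3 ≡ 24 (mod 67)
59^6 ≡ 40 (mod 67)
59^11 ≡ 1 (mod 67) ✓
So ord_67(59) = 11.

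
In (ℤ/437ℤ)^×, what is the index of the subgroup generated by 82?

4

ord(82) | φ(437) = φ(19·23) = (19−1)·(23−1) = 18·22 = 396 = 2^2 · 3^2 · 11.
Divisors of 396: 1, 2, 3, 4, 6, 9, 11, 12, 18, 22, 33, 36, 44, 66, 99, 132, 198, 396.
Test each divisor d:
82^1 ≡ 82
82^2 ≡ 169
82^3 ≡ 311
82^4 ≡ 156
82^6 ≡ 144
82^9 ≡ 210
82^11 ≡ 93
82^12 ≡ 197
82^18 ≡ 400
82^22 ≡ 346
82^33 ≡ 277
82^36 ≡ 58
82^44 ≡ 415
82^66 ≡ 254
82^99 ≡ 1
So ord_437(82) = 99, hence |⟨82⟩| = 99.
The index is φ(437) / ord(82) = 396 / 99 = 4.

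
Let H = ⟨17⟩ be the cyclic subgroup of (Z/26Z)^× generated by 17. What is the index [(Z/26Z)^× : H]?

Since 17 ∈ (Z/26Z)^×, its order divides φ(26) = φ(2)·φ(13) = 1·12 = 12 = 2^2 · 3.
Divisors of 12: 1, 2, 3, 4, 6, 12.
Test each divisor d:
17^1 ≡ 17 (mod 26)
17^2 ≡ 3 (mod 26)
17^3 ≡ 25 (mod 26)
17^4 ≡ 9 (mod 26)
17^6 ≡ 1 (mod 26) ✓
Thus |⟨17⟩| = ord(17) = 6.
Index = |(Z/26Z)^×| / |⟨17⟩| = 12 / 6 = 2.

2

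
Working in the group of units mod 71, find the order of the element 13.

By Lagrange's theorem, ord_71(13) divides φ(71) = 71 − 1 = 70 = 2 · 5 · 7.
Divisors of 70: 1, 2, 5, 7, 10, 14, 35, 70.
Test each divisor d:
13^1 ≡ 13 (mod 71)
13^2 ≡ 27 (mod 71)
13^5 ≡ 34 (mod 71)
13^7 ≡ 66 (mod 71)
13^10 ≡ 20 (mod 71)
13^14 ≡ 25 (mod 71)
13^35 ≡ 70 (mod 71)
13^70 ≡ 1 (mod 71) ✓
The smallest such exponent is 70, so the order of 13 is 70.

70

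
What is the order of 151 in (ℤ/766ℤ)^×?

382

ord(151) | φ(766) = φ(2)·φ(383) = 1·382 = 382 = 2 · 191.
Divisors of 382: 1, 2, 191, 382.
Compute 151^d (mod 766) for the divisors d until we hit 1:
151^1 ≡ 151 (mod 766)
151^2 ≡ 587 (mod 766)
151^191 ≡ 765 (mod 766)
151^382 ≡ 1 (mod 766) ✓
Hence ord(151) = 382.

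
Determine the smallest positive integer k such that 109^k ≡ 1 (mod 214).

106

Since 109 ∈ (Z/214Z)^×, its order divides φ(214) = φ(2)·φ(107) = 1·106 = 106 = 2 · 53.
Divisors of 106: 1, 2, 53, 106.
Compute 109^d (mod 214) for the divisors d until we hit 1:
109^1 ≡ 109 (mod 214)
109^2 ≡ 111 (mod 214)
109^53 ≡ 213 (mod 214)
109^106 ≡ 1 (mod 214) ✓
Therefore the multiplicative order of 109 modulo 214 is 106.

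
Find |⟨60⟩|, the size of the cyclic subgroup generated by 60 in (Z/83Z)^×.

ord(60) | φ(83) = 83 − 1 = 82 = 2 · 41.
Divisors of 82: 1, 2, 41, 82.
Evaluate successive powers at the divisors of 82:
60^1 ≡ 60 (mod 83)
60^2 ≡ 31 (mod 83)
60^41 ≡ 82 (mod 83)
60^82 ≡ 1 (mod 83) ✓
The smallest such exponent is 82, so the order of 60 is 82.

82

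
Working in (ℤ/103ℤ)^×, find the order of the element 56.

3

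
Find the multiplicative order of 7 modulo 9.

ord(7) | φ(9) = φ(3^2) = 3·(3−1) = 6 = 2 · 3.
Divisors of 6: 1, 2, 3, 6.
Compute 7^d (mod 9) for the divisors d until we hit 1:
7^1 ≡ 7 (mod 9)
7^2 ≡ 4 (mod 9)
7^3 ≡ 1 (mod 9) ✓
Therefore the multiplicative order of 7 modulo 9 is 3.

3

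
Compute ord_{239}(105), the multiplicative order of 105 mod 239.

238

The order of 105 must divide φ(239) = 239 − 1 = 238 = 2 · 7 · 17.
Divisors of 238: 1, 2, 7, 14, 17, 34, 119, 238.
Check 105^d mod 239 for each divisor in increasing order:
105^1 ≡ 105
105^2 ≡ 31
105^7 ≡ 23
105^14 ≡ 51
105^17 ≡ 139
105^34 ≡ 201
105^119 ≡ 238
105^238 ≡ 1
So ord_239(105) = 238.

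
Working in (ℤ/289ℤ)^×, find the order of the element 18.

17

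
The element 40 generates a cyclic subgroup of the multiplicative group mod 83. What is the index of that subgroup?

2

Since 40 ∈ (Z/83Z)^×, its order divides φ(83) = 83 − 1 = 82 = 2 · 41.
Divisors of 82: 1, 2, 41, 82.
Compute 40^d (mod 83) for the divisors d until we hit 1:
40^1 ≡ 40
40^2 ≡ 23
40^41 ≡ 1
So ord_83(40) = 41, hence |⟨40⟩| = 41.
[(Z/83Z)^× : ⟨40⟩] = 82/41 = 2.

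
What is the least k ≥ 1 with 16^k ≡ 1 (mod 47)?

23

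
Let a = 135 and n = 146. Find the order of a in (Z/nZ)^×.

Since 135 ∈ (Z/146Z)^×, its order divides φ(146) = φ(2)·φ(73) = 1·72 = 72 = 2^3 · 3^2.
Divisors of 72: 1, 2, 3, 4, 6, 8, 9, 12, 18, 24, 36, 72.
Check 135^d mod 146 for each divisor in increasing order:
135^1 ≡ 135 (mod 146)
135^2 ≡ 121 (mod 146)
135^3 ≡ 129 (mod 146)
135^4 ≡ 41 (mod 146)
135^6 ≡ 143 (mod 146)
135^8 ≡ 75 (mod 146)
135^9 ≡ 51 (mod 146)
135^12 ≡ 9 (mod 146)
135^18 ≡ 119 (mod 146)
135^24 ≡ 81 (mod 146)
135^36 ≡ 145 (mod 146)
135^72 ≡ 1 (mod 146) ✓
So ord_146(135) = 72.

72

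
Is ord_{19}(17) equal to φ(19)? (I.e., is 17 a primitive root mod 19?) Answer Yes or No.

φ(19) = 19 − 1 = 18 = 2 · 3^2.
Test 17^(18/q) mod 19 for each prime factor q of 18:
17^9 ≡ 1 (mod 19)  [q = 2: ≡ 1 ✗]
17^6 ≡ 7 (mod 19)  [q = 3: ≢ 1 ✓]
The check at q = 2 fails, so 17 generates a proper subgroup.

No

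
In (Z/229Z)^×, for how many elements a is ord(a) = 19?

18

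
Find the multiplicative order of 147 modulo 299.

66

ord(147) | φ(299) = φ(13·23) = (13−1)·(23−1) = 12·22 = 264 = 2^3 · 3 · 11.
Divisors of 264: 1, 2, 3, 4, 6, 8, 11, 12, 22, 24, 33, 44, 66, 88, 132, 264.
Test each divisor d:
147^1 ≡ 147 (mod 299)
147^2 ≡ 81 (mod 299)
147^3 ≡ 246 (mod 299)
147^4 ≡ 282 (mod 299)
147^6 ≡ 118 (mod 299)
147^8 ≡ 289 (mod 299)
147^11 ≡ 231 (mod 299)
147^12 ≡ 170 (mod 299)
147^22 ≡ 139 (mod 299)
147^24 ≡ 196 (mod 299)
147^33 ≡ 116 (mod 299)
147^44 ≡ 185 (mod 299)
147^66 ≡ 1 (mod 299) ✓
The smallest such exponent is 66, so the order of 147 is 66.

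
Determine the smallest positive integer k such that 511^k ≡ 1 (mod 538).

By Lagrange's theorem, ord_538(511) divides φ(538) = φ(2)·φ(269) = 1·268 = 268 = 2^2 · 67.
Divisors of 268: 1, 2, 4, 67, 134, 268.
Check 511^d mod 538 for each divisor in increasing order:
511^1 ≡ 511
511^2 ≡ 191
511^4 ≡ 435
511^67 ≡ 187
511^134 ≡ 537
511^268 ≡ 1
Therefore the multiplicative order of 511 modulo 538 is 268.

268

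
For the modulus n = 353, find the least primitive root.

3

φ(353) = 353 − 1 = 352 = 2^5 · 11.
g is a primitive root iff g^(352/q) ≢ 1 (mod 353) for each prime q ∈ {2, 11}.
g = 2: 2^176 ≡ 1 — hits 1, so not a primitive root.
g = 3: 3^176 ≡ 352; 3^32 ≡ 140 — none is 1, so 3 is a primitive root.
So 3 is the smallest generator of (Z/353Z)^×.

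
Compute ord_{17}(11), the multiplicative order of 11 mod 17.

16

Since 11 ∈ (Z/17Z)^×, its order divides φ(17) = 17 − 1 = 16 = 2^4.
Divisors of 16: 1, 2, 4, 8, 16.
Check 11^d mod 17 for each divisor in increasing order:
11^1 ≡ 11
11^2 ≡ 2
11^4 ≡ 4
11^8 ≡ 16
11^16 ≡ 1
Hence ord(11) = 16.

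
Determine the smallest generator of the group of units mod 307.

φ(307) = 307 − 1 = 306 = 2 · 3^2 · 17.
g is a primitive root iff g^(306/q) ≢ 1 (mod 307) for each prime q ∈ {2, 3, 17}.
g = 2: 2^153 ≡ 306; 2^102 ≡ 1 — hits 1, so not a primitive root.
g = 3: 3^153 ≡ 306; 3^102 ≡ 1 — hits 1, so not a primitive root.
g = 4: 4^153 ≡ 1 — hits 1, so not a primitive root.
g = 5: 5^153 ≡ 306; 5^102 ≡ 289; 5^18 ≡ 81 — none is 1, so 5 is a primitive root.
So 5 is the smallest generator of (Z/307Z)^×.

5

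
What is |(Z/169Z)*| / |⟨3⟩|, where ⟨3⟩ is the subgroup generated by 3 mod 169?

4

The order of 3 must divide φ(169) = φ(13^2) = 13·(13−1) = 156 = 2^2 · 3 · 13.
Divisors of 156: 1, 2, 3, 4, 6, 12, 13, 26, 39, 52, 78, 156.
Test each divisor d:
3^1 ≡ 3
3^2 ≡ 9
3^3 ≡ 27
3^4 ≡ 81
3^6 ≡ 53
3^12 ≡ 105
3^13 ≡ 146
3^26 ≡ 22
3^39 ≡ 1
Thus |⟨3⟩| = ord(3) = 39.
The index is φ(169) / ord(3) = 156 / 39 = 4.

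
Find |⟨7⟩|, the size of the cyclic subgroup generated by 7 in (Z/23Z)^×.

22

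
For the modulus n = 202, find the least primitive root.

φ(202) = φ(2)·φ(101) = 1·100 = 100 = 2^2 · 5^2.
g is a primitive root iff g^(100/q) ≢ 1 (mod 202) for each prime q ∈ {2, 5}.
g = 2: gcd(2, 202) = 2 > 1, not a unit — skip.
g = 3: 3^50 ≡ 201; 3^20 ≡ 185 — none is 1, so 3 is a primitive root.
Hence the least primitive root of 202 is 3.

3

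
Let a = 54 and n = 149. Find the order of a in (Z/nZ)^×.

ord(54) | φ(149) = 149 − 1 = 148 = 2^2 · 37.
Divisors of 148: 1, 2, 4, 37, 74, 148.
Check 54^d mod 149 for each divisor in increasing order:
54^1 ≡ 54 (mod 149)
54^2 ≡ 85 (mod 149)
54^4 ≡ 73 (mod 149)
54^37 ≡ 148 (mod 149)
54^74 ≡ 1 (mod 149) ✓
The smallest such exponent is 74, so the order of 54 is 74.

74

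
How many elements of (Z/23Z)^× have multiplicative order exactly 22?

10

φ(23) = 23 − 1 = 22 = 2 · 11.
Since (Z/23Z)^× is cyclic of order 22, the number of elements of order d is φ(d) when d | 22 and 0 otherwise.
22 = 2 · 11 divides 22, and φ(22) = 10.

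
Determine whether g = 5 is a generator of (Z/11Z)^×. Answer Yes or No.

φ(11) = 11 − 1 = 10 = 2 · 5.
5 is a primitive root mod 11 iff 5^(φ(11)/q) ≢ 1 for every prime q | φ(11), i.e. q ∈ {2, 5}.
5^5 ≡ 1 (mod 11)  [q = 2: ≡ 1 ✗]
5^2 ≡ 3 (mod 11)  [q = 5: ≢ 1 ✓]
Since 5^5 ≡ 1, the order of 5 divides 5 < 10, so 5 is not a primitive root.

No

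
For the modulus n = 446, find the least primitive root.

φ(446) = φ(2)·φ(223) = 1·222 = 222 = 2 · 3 · 37.
g is a primitive root iff g^(222/q) ≢ 1 (mod 446) for each prime q ∈ {2, 3, 37}.
g = 2: gcd(2, 446) = 2 > 1, not a unit — skip.
g = 3: 3^111 ≡ 445; 3^74 ≡ 183; 3^6 ≡ 283 — none is 1, so 3 is a primitive root.
Hence the least primitive root of 446 is 3.

3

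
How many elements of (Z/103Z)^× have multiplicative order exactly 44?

φ(103) = 103 − 1 = 102 = 2 · 3 · 17.
(Z/103Z)^× is cyclic (|G| = 102); a cyclic group of order m has exactly φ(d) elements of each order d | m, and none otherwise.
Here 102 is not a multiple of 44, so there are no elements of order 44.

0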